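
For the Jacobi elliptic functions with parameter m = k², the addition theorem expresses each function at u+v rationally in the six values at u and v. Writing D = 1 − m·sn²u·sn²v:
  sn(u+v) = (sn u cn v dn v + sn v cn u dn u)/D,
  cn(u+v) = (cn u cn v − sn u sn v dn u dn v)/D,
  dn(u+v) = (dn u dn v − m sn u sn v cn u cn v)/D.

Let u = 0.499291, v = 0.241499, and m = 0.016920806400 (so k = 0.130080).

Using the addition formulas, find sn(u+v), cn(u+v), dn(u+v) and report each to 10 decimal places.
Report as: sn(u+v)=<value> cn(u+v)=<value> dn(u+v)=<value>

sn u = 0.478510071895829, cn u = 0.8780820639861906, dn u = 0.9980609254934207
sn v = 0.2391202754986822, cn v = 0.9709899555842142, dn v = 0.999516129718334
m = k² = 0.0169208064
D = 1 − m·sn²u·sn²v = 0.9997784682245344
sn(u+v) = (sn u·cn v·dn v + sn v·cn u·dn u)/D = 0.6739637365039247/0.9997784682245344 = 0.6741130739700659
cn(u+v) = (cn u·cn v − sn u·sn v·dn u·dn v)/D = 0.7384645336121869/0.9997784682245344 = 0.738628163220594
dn(u+v) = (dn u·dn v − m·sn u·sn v·cn u·cn v)/D = 0.9959272545713459/0.9997784682245344 = 0.9961479329915679

sn(u+v)=0.6741130740 cn(u+v)=0.7386281632 dn(u+v)=0.9961479330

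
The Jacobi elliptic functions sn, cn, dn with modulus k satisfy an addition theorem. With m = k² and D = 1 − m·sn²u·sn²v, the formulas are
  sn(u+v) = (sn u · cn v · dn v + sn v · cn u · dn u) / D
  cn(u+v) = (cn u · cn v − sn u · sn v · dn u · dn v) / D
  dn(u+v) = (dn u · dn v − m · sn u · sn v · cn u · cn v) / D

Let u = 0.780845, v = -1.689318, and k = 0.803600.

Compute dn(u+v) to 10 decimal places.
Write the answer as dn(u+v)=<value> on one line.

sn u = 0.6713138745067369, cn u = 0.7411731794221598, dn u = 0.8420062118991243
sn v = -0.9823299236633062, cn v = 0.1871574766757743, dn v = 0.6138787537255744
m = k² = 0.64577296
D = 1 − m·sn²u·sn²v = 0.71916848049212
dn(u+v) = (dn u·dn v − m·sn u·sn v·cn u·cn v)/D = 0.5759628195583105/0.71916848049212 = 0.8008732796022772

dn(u+v)=0.8008732796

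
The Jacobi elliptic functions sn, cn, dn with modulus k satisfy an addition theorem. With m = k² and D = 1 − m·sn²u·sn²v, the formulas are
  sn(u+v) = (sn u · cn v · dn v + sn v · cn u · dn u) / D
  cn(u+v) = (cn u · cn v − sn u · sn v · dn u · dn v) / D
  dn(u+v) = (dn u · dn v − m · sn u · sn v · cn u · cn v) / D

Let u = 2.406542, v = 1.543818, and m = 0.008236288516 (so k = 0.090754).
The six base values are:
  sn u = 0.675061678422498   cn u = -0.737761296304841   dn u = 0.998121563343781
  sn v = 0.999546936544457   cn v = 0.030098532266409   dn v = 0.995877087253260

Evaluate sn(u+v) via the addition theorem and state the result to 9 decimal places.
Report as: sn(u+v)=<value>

m = k² = 0.008236288516
D = 1 − m·sn²u·sn²v = 0.9962500554481161
sn(u+v) = (sn u·cn v·dn v + sn v·cn u·dn u)/D = -0.7158072387717051/0.9962500554481161 = -0.7185015798566084

sn(u+v)=-0.718501580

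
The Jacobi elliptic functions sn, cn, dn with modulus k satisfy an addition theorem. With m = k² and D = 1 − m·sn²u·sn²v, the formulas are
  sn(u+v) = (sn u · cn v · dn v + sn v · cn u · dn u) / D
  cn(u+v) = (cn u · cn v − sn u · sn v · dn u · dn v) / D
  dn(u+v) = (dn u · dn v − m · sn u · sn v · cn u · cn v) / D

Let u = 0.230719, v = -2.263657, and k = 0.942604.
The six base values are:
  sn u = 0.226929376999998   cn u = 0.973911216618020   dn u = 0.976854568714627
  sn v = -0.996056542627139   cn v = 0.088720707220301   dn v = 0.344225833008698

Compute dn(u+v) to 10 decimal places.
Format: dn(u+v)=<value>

dn(u+v)=0.3704272434

m = k² = 0.888502300816
D = 1 − m·sn²u·sn²v = 0.9546050038665634
dn(u+v) = (dn u·dn v − m·sn u·sn v·cn u·cn v)/D = 0.3536117001537196/0.9546050038665634 = 0.3704272434372742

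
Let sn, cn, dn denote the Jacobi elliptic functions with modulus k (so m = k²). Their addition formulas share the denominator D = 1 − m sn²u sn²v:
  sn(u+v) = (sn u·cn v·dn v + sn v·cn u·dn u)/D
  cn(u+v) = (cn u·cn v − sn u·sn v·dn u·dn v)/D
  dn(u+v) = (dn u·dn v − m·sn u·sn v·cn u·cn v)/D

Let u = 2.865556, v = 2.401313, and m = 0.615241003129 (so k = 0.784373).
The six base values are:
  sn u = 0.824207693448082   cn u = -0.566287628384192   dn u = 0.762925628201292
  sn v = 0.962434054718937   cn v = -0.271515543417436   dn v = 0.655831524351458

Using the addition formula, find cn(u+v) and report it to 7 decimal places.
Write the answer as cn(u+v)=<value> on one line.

m = k² = 0.615241003129
D = 1 − m·sn²u·sn²v = 0.6128666701762888
cn(u+v) = (cn u·cn v − sn u·sn v·dn u·dn v)/D = -0.2431450565503832/0.6128666701762888 = -0.3967340179886816

cn(u+v)=-0.3967340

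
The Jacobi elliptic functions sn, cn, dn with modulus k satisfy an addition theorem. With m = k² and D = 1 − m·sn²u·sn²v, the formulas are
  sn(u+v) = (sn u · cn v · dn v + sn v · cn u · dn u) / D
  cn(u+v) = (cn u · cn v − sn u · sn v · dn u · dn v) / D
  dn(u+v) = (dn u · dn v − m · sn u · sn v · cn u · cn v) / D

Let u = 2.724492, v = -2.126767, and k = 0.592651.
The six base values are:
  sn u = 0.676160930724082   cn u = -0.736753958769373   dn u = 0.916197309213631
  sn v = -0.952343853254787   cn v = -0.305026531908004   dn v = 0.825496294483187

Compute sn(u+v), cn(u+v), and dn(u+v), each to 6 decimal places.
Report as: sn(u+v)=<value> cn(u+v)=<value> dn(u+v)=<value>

m = k² = 0.351235207801
D = 1 − m·sn²u·sn²v = 0.8543582946519655
sn(u+v) = (sn u·cn v·dn v + sn v·cn u·dn u)/D = 0.4725873700874843/0.8543582946519655 = 0.5531489224670069
cn(u+v) = (cn u·cn v − sn u·sn v·dn u·dn v)/D = 0.7117508505610723/0.8543582946519655 = 0.8330823906274752
dn(u+v) = (dn u·dn v − m·sn u·sn v·cn u·cn v)/D = 0.8071453635850175/0.8543582946519655 = 0.9447387221936192

sn(u+v)=0.553149 cn(u+v)=0.833082 dn(u+v)=0.944739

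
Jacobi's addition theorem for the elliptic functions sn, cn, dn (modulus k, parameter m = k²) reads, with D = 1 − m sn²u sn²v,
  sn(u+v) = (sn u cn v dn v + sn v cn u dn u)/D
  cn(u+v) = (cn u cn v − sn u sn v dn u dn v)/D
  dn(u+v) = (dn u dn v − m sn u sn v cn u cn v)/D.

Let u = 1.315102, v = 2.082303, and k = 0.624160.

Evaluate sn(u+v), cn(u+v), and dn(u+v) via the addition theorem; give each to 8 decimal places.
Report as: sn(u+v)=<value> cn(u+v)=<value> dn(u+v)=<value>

sn u = 0.9357649699137218, cn u = 0.3526243342175512, dn u = 0.8117054054228883
sn v = 0.9700777240507997, cn v = -0.2427945825186808, dn v = 0.7958576972096038
m = k² = 0.3895757056
D = 1 − m·sn²u·sn²v = 0.6789752644948487
sn(u+v) = (sn u·cn v·dn v + sn v·cn u·dn u)/D = 0.09684470605116621/0.6789752644948487 = 0.1426336291105064
cn(u+v) = (cn u·cn v − sn u·sn v·dn u·dn v)/D = -0.6720331187565929/0.6789752644948487 = -0.9897755542782245
dn(u+v) = (dn u·dn v − m·sn u·sn v·cn u·cn v)/D = 0.6762792465721611/0.6789752644948487 = 0.9960292840348265

sn(u+v)=0.14263363 cn(u+v)=-0.98977555 dn(u+v)=0.99602928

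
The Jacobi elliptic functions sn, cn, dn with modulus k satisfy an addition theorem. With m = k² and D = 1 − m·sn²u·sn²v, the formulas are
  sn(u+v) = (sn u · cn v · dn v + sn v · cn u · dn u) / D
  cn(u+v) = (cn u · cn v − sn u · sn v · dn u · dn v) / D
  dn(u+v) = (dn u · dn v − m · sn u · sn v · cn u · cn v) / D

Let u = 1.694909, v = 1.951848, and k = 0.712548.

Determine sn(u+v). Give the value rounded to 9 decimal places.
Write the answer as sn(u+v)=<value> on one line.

sn(u+v)=0.074488891

sn u = 0.993212802822194, cn u = 0.116311342138596, dn u = 0.7065012480409999
sn v = 0.9979517991702541, cn v = -0.06397035667285953, dn v = 0.703102454721251
m = k² = 0.507724652304
D = 1 − m·sn²u·sn²v = 0.5011936196235318
sn(u+v) = (sn u·cn v·dn v + sn v·cn u·dn u)/D = 0.03733335711818418/0.5011936196235318 = 0.07448889143127337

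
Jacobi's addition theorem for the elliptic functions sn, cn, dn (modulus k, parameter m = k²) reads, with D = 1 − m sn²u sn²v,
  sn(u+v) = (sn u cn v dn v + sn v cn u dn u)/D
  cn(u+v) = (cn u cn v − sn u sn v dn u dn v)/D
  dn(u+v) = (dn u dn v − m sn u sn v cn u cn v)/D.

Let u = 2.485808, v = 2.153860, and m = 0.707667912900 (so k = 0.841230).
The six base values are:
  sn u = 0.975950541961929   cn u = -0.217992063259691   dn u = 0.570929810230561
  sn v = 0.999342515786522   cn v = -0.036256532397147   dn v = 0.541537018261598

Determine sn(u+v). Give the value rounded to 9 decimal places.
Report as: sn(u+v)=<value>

m = k² = 0.7076679129
D = 1 − m·sn²u·sn²v = 0.3268468970356955
sn(u+v) = (sn u·cn v·dn v + sn v·cn u·dn u)/D = -0.1435383992968074/0.3268468970356955 = -0.4391609667970363

sn(u+v)=-0.439160967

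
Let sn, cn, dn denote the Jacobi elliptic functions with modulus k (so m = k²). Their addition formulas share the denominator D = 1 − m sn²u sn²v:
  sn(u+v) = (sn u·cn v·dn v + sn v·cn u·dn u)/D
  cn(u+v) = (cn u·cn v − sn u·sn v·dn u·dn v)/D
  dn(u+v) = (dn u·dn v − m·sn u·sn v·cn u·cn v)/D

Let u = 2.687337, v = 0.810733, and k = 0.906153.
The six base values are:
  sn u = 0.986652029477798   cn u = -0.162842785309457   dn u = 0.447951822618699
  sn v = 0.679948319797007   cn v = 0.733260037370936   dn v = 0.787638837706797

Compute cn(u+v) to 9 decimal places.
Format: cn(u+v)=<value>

m = k² = 0.821113259409
D = 1 − m·sn²u·sn²v = 0.6304417497622218
cn(u+v) = (cn u·cn v − sn u·sn v·dn u·dn v)/D = -0.3561061565281128/0.6304417497622218 = -0.5648517990162013

cn(u+v)=-0.564851799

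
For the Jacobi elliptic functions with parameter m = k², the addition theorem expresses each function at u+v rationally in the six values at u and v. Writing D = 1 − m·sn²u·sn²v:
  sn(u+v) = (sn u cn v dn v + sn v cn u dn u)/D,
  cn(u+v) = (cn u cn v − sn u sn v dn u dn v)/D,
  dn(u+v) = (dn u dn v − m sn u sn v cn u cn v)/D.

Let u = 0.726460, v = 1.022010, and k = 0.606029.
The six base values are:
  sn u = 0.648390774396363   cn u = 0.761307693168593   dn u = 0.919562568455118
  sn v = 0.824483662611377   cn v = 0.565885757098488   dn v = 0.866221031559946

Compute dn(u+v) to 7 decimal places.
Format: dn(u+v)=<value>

m = k² = 0.367271148841
D = 1 − m·sn²u·sn²v = 0.8950398177775087
dn(u+v) = (dn u·dn v − m·sn u·sn v·cn u·cn v)/D = 0.7119591790021275/0.8950398177775087 = 0.7954497273316931

dn(u+v)=0.7954497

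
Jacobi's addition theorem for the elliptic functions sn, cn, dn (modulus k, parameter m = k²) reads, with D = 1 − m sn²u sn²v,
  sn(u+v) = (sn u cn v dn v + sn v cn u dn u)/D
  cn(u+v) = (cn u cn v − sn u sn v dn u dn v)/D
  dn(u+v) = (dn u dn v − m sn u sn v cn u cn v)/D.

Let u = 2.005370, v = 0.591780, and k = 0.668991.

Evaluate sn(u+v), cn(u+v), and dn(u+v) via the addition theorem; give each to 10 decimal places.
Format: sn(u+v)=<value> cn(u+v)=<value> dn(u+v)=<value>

sn(u+v)=0.8202903650 cn(u+v)=-0.5719473027 dn(u+v)=0.8359754307

sn u = 0.9896337810346187, cn u = -0.143613994565726, dn u = 0.7494542881161145
sn v = 0.545889094664026, cn v = 0.8378574439168576, dn v = 0.9309310883989489
m = k² = 0.447548958081
D = 1 − m·sn²u·sn²v = 0.8693833893459243
sn(u+v) = (sn u·cn v·dn v + sn v·cn u·dn u)/D = 0.7131468177757855/0.8693833893459243 = 0.8202903650049232
cn(u+v) = (cn u·cn v − sn u·sn v·dn u·dn v)/D = -0.4972414845594418/0.8693833893459243 = -0.5719473027124876
dn(u+v) = (dn u·dn v − m·sn u·sn v·cn u·cn v)/D = 0.7267831533143045/0.8693833893459243 = 0.8359754306567736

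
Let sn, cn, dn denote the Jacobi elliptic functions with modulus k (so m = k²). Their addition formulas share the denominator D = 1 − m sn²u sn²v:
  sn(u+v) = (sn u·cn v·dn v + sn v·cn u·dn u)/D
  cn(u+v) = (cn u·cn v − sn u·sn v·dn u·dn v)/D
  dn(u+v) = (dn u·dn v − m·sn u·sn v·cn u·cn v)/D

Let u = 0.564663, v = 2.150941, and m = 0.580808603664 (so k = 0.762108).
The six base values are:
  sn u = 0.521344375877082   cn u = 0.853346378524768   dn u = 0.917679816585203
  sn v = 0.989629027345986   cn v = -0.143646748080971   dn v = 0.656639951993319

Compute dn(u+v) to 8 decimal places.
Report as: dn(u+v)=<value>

dn(u+v)=0.75623680

m = k² = 0.580808603664
D = 1 − m·sn²u·sn²v = 0.8453936677607924
dn(u+v) = (dn u·dn v − m·sn u·sn v·cn u·cn v)/D = 0.6393178001023799/0.8453936677607924 = 0.756236797698936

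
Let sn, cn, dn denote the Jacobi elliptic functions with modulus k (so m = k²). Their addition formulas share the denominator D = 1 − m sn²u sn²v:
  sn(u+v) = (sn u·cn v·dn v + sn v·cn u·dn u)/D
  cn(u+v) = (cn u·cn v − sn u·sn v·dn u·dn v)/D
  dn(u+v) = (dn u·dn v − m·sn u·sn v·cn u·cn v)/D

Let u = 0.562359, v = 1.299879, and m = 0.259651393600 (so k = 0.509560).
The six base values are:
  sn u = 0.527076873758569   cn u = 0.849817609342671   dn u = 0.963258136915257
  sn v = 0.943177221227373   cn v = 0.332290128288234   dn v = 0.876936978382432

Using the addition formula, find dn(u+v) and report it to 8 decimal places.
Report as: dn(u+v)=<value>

dn(u+v)=0.86368839

m = k² = 0.2596513936
D = 1 − m·sn²u·sn²v = 0.9358310123729473
dn(u+v) = (dn u·dn v − m·sn u·sn v·cn u·cn v)/D = 0.808266381576961/0.9358310123729473 = 0.8636883912699944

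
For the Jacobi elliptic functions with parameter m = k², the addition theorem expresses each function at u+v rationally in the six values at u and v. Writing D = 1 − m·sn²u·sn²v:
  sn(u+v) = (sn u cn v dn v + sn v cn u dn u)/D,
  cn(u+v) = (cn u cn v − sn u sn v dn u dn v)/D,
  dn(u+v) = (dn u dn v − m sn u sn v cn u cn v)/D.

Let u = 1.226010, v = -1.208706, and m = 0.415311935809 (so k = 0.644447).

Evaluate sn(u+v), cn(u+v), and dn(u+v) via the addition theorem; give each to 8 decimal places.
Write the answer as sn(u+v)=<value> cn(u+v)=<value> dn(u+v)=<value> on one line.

sn u = 0.9051496796335472, cn u = 0.4250929986006438, dn u = 0.8122417227051053
sn v = -0.8990752247091918, cn v = 0.43779417574257, dn v = 0.81503883539697
m = k² = 0.415311935809
D = 1 − m·sn²u·sn²v = 0.7249527689526025
sn(u+v) = (sn u·cn v·dn v + sn v·cn u·dn u)/D = 0.01254369674591778/0.7249527689526025 = 0.01730277789550438
cn(u+v) = (cn u·cn v − sn u·sn v·dn u·dn v)/D = 0.7248442404296194/0.7249527689526025 = 0.9998502957328656
dn(u+v) = (dn u·dn v − m·sn u·sn v·cn u·cn v)/D = 0.7249076977343895/0.7249527689526025 = 0.9999378287522398

sn(u+v)=0.01730278 cn(u+v)=0.99985030 dn(u+v)=0.99993783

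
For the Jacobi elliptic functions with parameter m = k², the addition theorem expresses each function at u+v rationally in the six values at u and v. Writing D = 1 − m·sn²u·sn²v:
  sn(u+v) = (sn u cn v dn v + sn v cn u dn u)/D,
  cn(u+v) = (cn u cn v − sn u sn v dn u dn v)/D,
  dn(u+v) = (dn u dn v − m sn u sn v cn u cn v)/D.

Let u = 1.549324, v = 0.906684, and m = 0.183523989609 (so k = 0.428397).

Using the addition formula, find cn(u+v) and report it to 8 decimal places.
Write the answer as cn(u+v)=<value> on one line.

sn u = 0.9957457703753868, cn u = 0.09214315373117762, dn u = 0.9044524284198029
sn v = 0.7754383714165449, cn v = 0.6314232591018933, dn v = 0.943210564181124
m = k² = 0.183523989609
D = 1 − m·sn²u·sn²v = 0.8905831122267068
cn(u+v) = (cn u·cn v − sn u·sn v·dn u·dn v)/D = -0.6005224310141627/0.8905831122267068 = -0.6743025134540095

cn(u+v)=-0.67430251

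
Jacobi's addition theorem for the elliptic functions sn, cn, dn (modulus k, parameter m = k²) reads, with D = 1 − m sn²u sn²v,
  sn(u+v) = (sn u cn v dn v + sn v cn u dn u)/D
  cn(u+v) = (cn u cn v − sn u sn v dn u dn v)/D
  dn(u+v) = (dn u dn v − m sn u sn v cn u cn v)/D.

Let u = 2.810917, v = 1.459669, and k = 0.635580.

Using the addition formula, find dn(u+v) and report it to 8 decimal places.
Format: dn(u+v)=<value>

dn(u+v)=0.91485747

sn u = 0.6627307490440951, cn u = -0.7488577663825438, dn u = 0.9069592336578809
sn v = 0.9691060755038847, cn v = 0.2466443074985899, dn v = 0.7877895959502869
m = k² = 0.4039619364
D = 1 − m·sn²u·sn²v = 0.8333684169370453
dn(u+v) = (dn u·dn v − m·sn u·sn v·cn u·cn v)/D = 0.7624133249736598/0.8333684169370453 = 0.9148574741718996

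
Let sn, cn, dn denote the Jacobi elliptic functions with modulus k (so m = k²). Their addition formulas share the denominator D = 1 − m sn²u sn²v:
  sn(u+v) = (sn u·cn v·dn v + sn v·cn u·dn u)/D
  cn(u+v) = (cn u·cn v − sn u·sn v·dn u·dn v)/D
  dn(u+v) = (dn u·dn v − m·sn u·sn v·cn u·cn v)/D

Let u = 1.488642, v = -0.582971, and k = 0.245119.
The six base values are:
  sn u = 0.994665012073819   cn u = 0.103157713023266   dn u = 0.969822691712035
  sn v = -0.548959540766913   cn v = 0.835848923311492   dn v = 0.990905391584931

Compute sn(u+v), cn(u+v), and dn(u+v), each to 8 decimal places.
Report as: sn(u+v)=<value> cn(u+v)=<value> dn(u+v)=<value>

sn(u+v)=0.78293336 cn(u+v)=0.62210558 dn(u+v)=0.98141217

m = k² = 0.060083324161
D = 1 − m·sn²u·sn²v = 0.9820861756933521
sn(u+v) = (sn u·cn v·dn v + sn v·cn u·dn u)/D = 0.7689080282421518/0.9820861756933521 = 0.7829333588768861
cn(u+v) = (cn u·cn v − sn u·sn v·dn u·dn v)/D = 0.6109612922213321/0.9820861756933521 = 0.6221055823232557
dn(u+v) = (dn u·dn v − m·sn u·sn v·cn u·cn v)/D = 0.9638313235524242/0.9820861756933521 = 0.9814121687151945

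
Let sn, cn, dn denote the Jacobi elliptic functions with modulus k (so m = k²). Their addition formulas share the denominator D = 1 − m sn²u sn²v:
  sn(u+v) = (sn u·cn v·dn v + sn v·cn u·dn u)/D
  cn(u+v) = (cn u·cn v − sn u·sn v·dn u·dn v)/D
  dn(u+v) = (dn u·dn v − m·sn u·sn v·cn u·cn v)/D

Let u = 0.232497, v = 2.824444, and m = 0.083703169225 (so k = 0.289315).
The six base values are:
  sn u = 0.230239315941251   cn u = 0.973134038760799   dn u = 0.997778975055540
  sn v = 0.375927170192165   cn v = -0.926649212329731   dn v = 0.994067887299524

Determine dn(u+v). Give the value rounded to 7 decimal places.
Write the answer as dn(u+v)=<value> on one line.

dn(u+v)=0.9990195

m = k² = 0.083703169225
D = 1 − m·sn²u·sn²v = 0.9993729411444522
dn(u+v) = (dn u·dn v − m·sn u·sn v·cn u·cn v)/D = 0.9983930447982478/0.9993729411444522 = 0.9990194888155745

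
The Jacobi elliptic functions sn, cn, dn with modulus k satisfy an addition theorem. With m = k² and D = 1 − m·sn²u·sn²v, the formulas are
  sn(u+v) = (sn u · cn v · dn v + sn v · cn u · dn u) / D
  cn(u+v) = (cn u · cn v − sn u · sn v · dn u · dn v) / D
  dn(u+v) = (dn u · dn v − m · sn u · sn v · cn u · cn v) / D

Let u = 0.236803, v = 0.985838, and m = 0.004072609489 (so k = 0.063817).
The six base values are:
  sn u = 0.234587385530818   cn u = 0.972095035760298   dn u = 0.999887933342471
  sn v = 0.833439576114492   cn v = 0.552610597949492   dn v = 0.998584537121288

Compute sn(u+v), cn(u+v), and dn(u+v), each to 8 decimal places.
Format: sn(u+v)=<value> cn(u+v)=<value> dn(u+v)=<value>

m = k² = 0.004072609489
D = 1 − m·sn²u·sn²v = 0.9998443208981429
sn(u+v) = (sn u·cn v·dn v + sn v·cn u·dn u)/D = 0.9395436612915696/0.9998443208981429 = 0.9396899513792244
cn(u+v) = (cn u·cn v − sn u·sn v·dn u·dn v)/D = 0.3419742308407184/0.9998443208981429 = 0.342027477371206
dn(u+v) = (dn u·dn v − m·sn u·sn v·cn u·cn v)/D = 0.9980448894712469/0.9998443208981429 = 0.9982002883956178

sn(u+v)=0.93968995 cn(u+v)=0.34202748 dn(u+v)=0.99820029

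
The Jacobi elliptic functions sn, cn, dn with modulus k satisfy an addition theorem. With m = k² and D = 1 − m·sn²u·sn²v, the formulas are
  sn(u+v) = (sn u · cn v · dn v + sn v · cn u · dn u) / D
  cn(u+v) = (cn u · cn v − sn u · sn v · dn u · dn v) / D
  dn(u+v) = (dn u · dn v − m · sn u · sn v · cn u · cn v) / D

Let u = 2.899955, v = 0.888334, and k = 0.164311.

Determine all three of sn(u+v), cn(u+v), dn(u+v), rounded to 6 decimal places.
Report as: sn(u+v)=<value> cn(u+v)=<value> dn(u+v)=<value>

sn(u+v)=-0.584406 cn(u+v)=-0.811462 dn(u+v)=0.995379

sn u = 0.2600647103154467, cn u = -0.9655911901257917, dn u = 0.9990865926128495
sn v = 0.7743219113368654, cn v = 0.6327918912435774, dn v = 0.9918732917851199
m = k² = 0.026998104721
D = 1 − m·sn²u·sn²v = 0.9989051888196778
sn(u+v) = (sn u·cn v·dn v + sn v·cn u·dn u)/D = -0.5837660277233137/0.9989051888196778 = -0.584405841772732
cn(u+v) = (cn u·cn v − sn u·sn v·dn u·dn v)/D = -0.8105731312639345/0.9989051888196778 = -0.8114615284176475
dn(u+v) = (dn u·dn v − m·sn u·sn v·cn u·cn v)/D = 0.9942892371945748/0.9989051888196778 = 0.9953789892406532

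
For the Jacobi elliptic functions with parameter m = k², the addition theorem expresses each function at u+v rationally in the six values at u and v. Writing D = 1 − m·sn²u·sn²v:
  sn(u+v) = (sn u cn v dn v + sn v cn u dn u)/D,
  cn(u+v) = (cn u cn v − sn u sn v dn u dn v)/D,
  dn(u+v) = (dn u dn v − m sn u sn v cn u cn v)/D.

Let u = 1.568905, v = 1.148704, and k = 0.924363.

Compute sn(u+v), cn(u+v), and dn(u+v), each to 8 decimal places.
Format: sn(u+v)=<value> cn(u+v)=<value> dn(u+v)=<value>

sn u = 0.9393989827962117, cn u = 0.342825832050974, dn u = 0.4959594856433474
sn v = 0.8329192790657294, cn v = 0.5533945017441225, dn v = 0.6381407036754193
m = k² = 0.854446955769
D = 1 − m·sn²u·sn²v = 0.4768923068677297
sn(u+v) = (sn u·cn v·dn v + sn v·cn u·dn u)/D = 0.47336206673149/0.4768923068677297 = 0.9925974059857944
cn(u+v) = (cn u·cn v − sn u·sn v·dn u·dn v)/D = -0.05791913439716909/0.4768923068677297 = -0.121451182086763
dn(u+v) = (dn u·dn v − m·sn u·sn v·cn u·cn v)/D = 0.1896547820713592/0.4768923068677297 = 0.3976889107669368

sn(u+v)=0.99259741 cn(u+v)=-0.12145118 dn(u+v)=0.39768891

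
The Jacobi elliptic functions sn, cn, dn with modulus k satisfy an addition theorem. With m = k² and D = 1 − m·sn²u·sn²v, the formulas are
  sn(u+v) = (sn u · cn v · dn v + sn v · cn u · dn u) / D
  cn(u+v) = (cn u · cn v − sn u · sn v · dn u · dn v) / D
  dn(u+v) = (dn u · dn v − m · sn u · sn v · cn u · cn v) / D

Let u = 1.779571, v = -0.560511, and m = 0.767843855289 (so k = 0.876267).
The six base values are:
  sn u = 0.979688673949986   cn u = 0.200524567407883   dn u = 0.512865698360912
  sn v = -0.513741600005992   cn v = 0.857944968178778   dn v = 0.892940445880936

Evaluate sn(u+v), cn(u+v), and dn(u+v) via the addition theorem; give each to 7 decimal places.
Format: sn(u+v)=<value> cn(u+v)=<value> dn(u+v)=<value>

m = k² = 0.767843855289
D = 1 − m·sn²u·sn²v = 0.8054915130382968
sn(u+v) = (sn u·cn v·dn v + sn v·cn u·dn u)/D = 0.6976990800867235/0.8054915130382968 = 0.8661780649370439
cn(u+v) = (cn u·cn v − sn u·sn v·dn u·dn v)/D = 0.4025326958432872/0.8054915130382968 = 0.4997354898563021
dn(u+v) = (dn u·dn v − m·sn u·sn v·cn u·cn v)/D = 0.5244449155487652/0.8054915130382968 = 0.6510868296682236

sn(u+v)=0.8661781 cn(u+v)=0.4997355 dn(u+v)=0.6510868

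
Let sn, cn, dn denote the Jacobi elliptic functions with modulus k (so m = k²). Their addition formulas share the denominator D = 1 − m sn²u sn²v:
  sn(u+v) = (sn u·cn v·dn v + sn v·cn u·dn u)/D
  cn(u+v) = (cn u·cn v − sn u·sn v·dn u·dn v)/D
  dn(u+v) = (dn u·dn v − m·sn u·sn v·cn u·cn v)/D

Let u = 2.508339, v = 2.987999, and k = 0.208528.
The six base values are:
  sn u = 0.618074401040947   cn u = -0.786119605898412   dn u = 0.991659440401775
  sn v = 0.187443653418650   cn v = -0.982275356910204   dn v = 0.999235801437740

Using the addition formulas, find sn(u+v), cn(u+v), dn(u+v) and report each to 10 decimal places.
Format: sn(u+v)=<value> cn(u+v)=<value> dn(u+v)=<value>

m = k² = 0.043483926784
D = 1 − m·sn²u·sn²v = 0.9994163509943447
sn(u+v) = (sn u·cn v·dn v + sn v·cn u·dn u)/D = -0.7527794166023103/0.9994163509943447 = -0.7532190321414603
cn(u+v) = (cn u·cn v − sn u·sn v·dn u·dn v)/D = 0.6573858779854771/0.9994163509943447 = 0.6577697846662476
dn(u+v) = (dn u·dn v − m·sn u·sn v·cn u·cn v)/D = 0.9870115034672339/0.9994163509943447 = 0.9875879081678332

sn(u+v)=-0.7532190321 cn(u+v)=0.6577697847 dn(u+v)=0.9875879082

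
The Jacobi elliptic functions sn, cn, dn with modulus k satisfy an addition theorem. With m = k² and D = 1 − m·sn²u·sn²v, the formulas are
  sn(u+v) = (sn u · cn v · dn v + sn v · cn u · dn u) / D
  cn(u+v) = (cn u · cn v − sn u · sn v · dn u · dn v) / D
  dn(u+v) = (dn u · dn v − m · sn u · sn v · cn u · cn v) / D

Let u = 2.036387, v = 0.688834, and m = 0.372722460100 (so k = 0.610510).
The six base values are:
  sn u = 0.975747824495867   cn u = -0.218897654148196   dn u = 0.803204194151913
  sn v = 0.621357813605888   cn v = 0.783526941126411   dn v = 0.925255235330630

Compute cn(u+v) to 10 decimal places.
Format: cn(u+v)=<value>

m = k² = 0.3727224601
D = 1 − m·sn²u·sn²v = 0.8629925209844503
cn(u+v) = (cn u·cn v − sn u·sn v·dn u·dn v)/D = -0.6220869842256803/0.8629925209844503 = -0.7208486390079495

cn(u+v)=-0.7208486390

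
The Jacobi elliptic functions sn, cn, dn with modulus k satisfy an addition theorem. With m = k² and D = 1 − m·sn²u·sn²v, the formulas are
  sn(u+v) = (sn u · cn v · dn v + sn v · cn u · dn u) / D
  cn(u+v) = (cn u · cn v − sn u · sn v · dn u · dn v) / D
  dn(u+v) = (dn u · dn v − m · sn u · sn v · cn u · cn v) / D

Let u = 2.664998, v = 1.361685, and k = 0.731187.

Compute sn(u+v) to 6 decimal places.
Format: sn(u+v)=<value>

sn(u+v)=-0.253226

sn u = 0.8472456781466175, cn u = -0.5312012432796804, dn u = 0.7850005816391822
sn v = 0.9340386971115713, cn v = 0.3571718246140341, dn v = 0.7304586234607009
m = k² = 0.534634428969
D = 1 − m·sn²u·sn²v = 0.6651846305659125
sn(u+v) = (sn u·cn v·dn v + sn v·cn u·dn u)/D = -0.1684421116034313/0.6651846305659125 = -0.2532261027440268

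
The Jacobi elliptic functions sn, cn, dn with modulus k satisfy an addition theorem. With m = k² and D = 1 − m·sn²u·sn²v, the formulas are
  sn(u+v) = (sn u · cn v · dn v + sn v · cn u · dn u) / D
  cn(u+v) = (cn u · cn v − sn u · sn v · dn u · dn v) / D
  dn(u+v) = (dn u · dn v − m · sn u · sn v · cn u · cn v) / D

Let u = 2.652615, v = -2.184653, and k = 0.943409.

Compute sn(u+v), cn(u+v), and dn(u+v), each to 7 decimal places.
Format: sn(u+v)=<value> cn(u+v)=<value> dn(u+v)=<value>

sn(u+v)=0.4381405 cn(u+v)=0.8989065 dn(u+v)=0.9105742

sn u = 0.9992155686763087, cn u = -0.03960110244527186, dn u = 0.3337292780728907
sn v = -0.9930748426002324, cn v = 0.1174834328512904, dn v = 0.3496624657612246
m = k² = 0.890020541281
D = 1 − m·sn²u·sn²v = 0.1236403473383727
sn(u+v) = (sn u·cn v·dn v + sn v·cn u·dn u)/D = 0.05417184685557772/0.1236403473383727 = 0.4381405263066994
cn(u+v) = (cn u·cn v − sn u·sn v·dn u·dn v)/D = 0.1111411107475954/0.1236403473383727 = 0.898906490802958
dn(u+v) = (dn u·dn v − m·sn u·sn v·cn u·cn v)/D = 0.1125837066679013/0.1236403473383727 = 0.9105741700950405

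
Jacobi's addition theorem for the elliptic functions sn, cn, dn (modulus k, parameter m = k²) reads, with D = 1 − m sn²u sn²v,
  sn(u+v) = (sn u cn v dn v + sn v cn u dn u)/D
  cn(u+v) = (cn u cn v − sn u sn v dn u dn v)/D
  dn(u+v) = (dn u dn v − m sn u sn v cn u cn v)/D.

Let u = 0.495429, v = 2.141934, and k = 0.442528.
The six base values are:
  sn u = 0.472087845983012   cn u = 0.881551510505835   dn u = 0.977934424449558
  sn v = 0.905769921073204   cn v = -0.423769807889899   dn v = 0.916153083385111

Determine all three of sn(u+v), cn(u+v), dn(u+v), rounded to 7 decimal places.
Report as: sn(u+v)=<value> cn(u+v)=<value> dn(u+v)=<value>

m = k² = 0.195831030784
D = 1 − m·sn²u·sn²v = 0.9641934121005126
sn(u+v) = (sn u·cn v·dn v + sn v·cn u·dn u)/D = 0.5975814098448367/0.9641934121005126 = 0.6197733798481312
cn(u+v) = (cn u·cn v − sn u·sn v·dn u·dn v)/D = -0.7566805102193965/0.9641934121005126 = -0.7847808341388213
dn(u+v) = (dn u·dn v − m·sn u·sn v·cn u·cn v)/D = 0.9272200285426263/0.9641934121005126 = 0.9616535613146961

sn(u+v)=0.6197734 cn(u+v)=-0.7847808 dn(u+v)=0.9616536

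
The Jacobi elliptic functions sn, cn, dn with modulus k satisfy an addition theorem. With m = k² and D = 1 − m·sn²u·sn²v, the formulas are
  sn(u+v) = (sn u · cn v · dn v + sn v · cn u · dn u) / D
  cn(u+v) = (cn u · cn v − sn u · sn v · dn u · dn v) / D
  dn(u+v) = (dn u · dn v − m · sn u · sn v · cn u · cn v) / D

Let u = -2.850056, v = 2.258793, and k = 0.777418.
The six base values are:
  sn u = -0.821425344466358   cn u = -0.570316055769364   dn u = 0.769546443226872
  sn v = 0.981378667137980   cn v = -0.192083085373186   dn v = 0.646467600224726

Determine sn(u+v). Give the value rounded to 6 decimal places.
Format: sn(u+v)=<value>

sn(u+v)=-0.541313

m = k² = 0.604378746724
D = 1 − m·sn²u·sn²v = 0.6072478173022946
sn(u+v) = (sn u·cn v·dn v + sn v·cn u·dn u)/D = -0.3287111786202116/0.6072478173022946 = -0.5413130673412953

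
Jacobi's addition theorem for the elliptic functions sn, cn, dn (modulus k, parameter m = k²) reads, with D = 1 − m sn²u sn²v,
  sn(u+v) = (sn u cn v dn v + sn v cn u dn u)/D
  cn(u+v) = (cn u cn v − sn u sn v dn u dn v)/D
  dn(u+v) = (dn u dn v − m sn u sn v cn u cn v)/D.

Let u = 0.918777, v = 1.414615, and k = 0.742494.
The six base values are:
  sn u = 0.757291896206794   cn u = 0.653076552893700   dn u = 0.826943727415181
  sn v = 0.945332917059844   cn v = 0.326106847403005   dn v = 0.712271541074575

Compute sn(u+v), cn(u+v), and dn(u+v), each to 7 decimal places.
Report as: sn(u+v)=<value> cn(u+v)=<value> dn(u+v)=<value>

sn(u+v)=0.9567596 cn(u+v)=-0.2908799 dn(u+v)=0.7038100

m = k² = 0.551297340036
D = 1 − m·sn²u·sn²v = 0.7174586102176546
sn(u+v) = (sn u·cn v·dn v + sn v·cn u·dn u)/D = 0.6864353946900781/0.7174586102176546 = 0.9567595745792708
cn(u+v) = (cn u·cn v − sn u·sn v·dn u·dn v)/D = -0.2086942890740547/0.7174586102176546 = -0.2908799003899937
dn(u+v) = (dn u·dn v − m·sn u·sn v·cn u·cn v)/D = 0.5049545583724294/0.7174586102176546 = 0.7038100193950448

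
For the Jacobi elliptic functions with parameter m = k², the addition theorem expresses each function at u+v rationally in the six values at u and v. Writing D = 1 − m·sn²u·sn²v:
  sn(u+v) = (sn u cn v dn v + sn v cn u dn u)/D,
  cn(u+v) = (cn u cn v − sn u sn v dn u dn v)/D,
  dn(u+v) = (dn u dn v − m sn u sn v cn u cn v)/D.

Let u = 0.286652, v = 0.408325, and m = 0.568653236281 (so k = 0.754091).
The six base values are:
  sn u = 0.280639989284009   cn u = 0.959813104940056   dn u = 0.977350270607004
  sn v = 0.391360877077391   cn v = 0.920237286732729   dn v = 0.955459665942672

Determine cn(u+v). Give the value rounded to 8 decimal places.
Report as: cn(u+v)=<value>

cn(u+v)=0.78608534

m = k² = 0.568653236281
D = 1 − m·sn²u·sn²v = 0.9931403581285623
cn(u+v) = (cn u·cn v − sn u·sn v·dn u·dn v)/D = 0.7806930804532883/0.9931403581285623 = 0.7860853443962322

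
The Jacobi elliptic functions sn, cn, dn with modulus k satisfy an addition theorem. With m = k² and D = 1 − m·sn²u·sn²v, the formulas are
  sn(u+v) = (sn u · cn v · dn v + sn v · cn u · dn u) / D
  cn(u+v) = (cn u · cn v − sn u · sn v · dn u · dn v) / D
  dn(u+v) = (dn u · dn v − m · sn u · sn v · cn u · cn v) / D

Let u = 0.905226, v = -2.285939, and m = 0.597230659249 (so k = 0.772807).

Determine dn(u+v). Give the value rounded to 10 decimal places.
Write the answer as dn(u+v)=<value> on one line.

sn u = 0.7467755663191303, cn u = 0.6650761261304921, dn u = 0.8166640317542188
sn v = -0.9763706962454763, cn v = -0.2161024375455398, dn v = 0.656247034215047
m = k² = 0.597230659249
D = 1 − m·sn²u·sn²v = 0.6824941239531583
dn(u+v) = (dn u·dn v − m·sn u·sn v·cn u·cn v)/D = 0.4733472394010701/0.6824941239531583 = 0.6935550399457467

dn(u+v)=0.6935550399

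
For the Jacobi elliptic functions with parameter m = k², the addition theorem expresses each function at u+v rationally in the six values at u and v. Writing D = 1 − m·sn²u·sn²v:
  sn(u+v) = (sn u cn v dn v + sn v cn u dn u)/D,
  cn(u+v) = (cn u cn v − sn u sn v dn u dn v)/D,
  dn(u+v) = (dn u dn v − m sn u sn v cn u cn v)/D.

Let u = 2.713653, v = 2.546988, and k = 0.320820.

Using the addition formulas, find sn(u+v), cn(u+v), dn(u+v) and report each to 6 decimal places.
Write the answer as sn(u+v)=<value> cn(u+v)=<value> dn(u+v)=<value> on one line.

sn(u+v)=-0.921674 cn(u+v)=0.387965 dn(u+v)=0.955283

sn u = 0.4895866816849407, cn u = -0.871954632487682, dn u = 0.9875875994852128
sn v = 0.6253396033249139, cn v = -0.7803527282668008, dn v = 0.9796688385278494
m = k² = 0.1029254724
D = 1 − m·sn²u·sn²v = 0.9903525191137518
sn(u+v) = (sn u·cn v·dn v + sn v·cn u·dn u)/D = -0.9127824585023445/0.9903525191137518 = -0.9216742936335202
cn(u+v) = (cn u·cn v − sn u·sn v·dn u·dn v)/D = 0.3842216750332677/0.9903525191137518 = 0.3879645556686225
dn(u+v) = (dn u·dn v − m·sn u·sn v·cn u·cn v)/D = 0.9460673915246324/0.9903525191137518 = 0.9552834705476901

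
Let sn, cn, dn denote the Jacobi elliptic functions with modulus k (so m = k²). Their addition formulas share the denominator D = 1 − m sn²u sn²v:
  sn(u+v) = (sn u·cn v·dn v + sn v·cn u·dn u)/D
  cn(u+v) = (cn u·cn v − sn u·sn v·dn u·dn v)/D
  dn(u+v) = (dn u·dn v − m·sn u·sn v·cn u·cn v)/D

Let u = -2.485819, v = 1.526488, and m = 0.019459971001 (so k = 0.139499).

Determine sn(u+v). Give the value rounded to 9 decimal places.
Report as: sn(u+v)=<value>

sn u = -0.621245529138936, cn u = -0.7836159726070439, dn u = 0.9962376733925407
sn v = 0.9986727931774029, cn v = 0.05150390438834944, dn v = 0.990248276713093
m = k² = 0.019459971001
D = 1 − m·sn²u·sn²v = 0.9925094246256801
sn(u+v) = (sn u·cn v·dn v + sn v·cn u·dn u)/D = -0.8113161944492321/0.9925094246256801 = -0.8174392850276619

sn(u+v)=-0.817439285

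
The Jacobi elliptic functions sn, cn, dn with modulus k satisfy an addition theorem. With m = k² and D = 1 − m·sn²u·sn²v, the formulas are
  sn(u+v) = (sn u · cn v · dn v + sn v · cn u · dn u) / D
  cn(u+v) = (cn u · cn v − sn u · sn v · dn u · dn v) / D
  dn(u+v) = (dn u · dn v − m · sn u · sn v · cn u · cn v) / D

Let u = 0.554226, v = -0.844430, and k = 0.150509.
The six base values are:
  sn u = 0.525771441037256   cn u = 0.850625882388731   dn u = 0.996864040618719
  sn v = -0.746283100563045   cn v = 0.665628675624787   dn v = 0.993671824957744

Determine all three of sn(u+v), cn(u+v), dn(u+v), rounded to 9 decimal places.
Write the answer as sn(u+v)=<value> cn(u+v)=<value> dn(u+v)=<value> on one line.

m = k² = 0.022652959081
D = 1 − m·sn²u·sn²v = 0.9965124042515682
sn(u+v) = (sn u·cn v·dn v + sn v·cn u·dn u)/D = -0.2850631039524136/0.9965124042515682 = -0.2860607682716308
cn(u+v) = (cn u·cn v − sn u·sn v·dn u·dn v)/D = 0.9548696238713725/0.9965124042515682 = 0.9582114781486623
dn(u+v) = (dn u·dn v − m·sn u·sn v·cn u·cn v)/D = 0.9955883538519656/0.9965124042515682 = 0.9990727156072917

sn(u+v)=-0.286060768 cn(u+v)=0.958211478 dn(u+v)=0.999072716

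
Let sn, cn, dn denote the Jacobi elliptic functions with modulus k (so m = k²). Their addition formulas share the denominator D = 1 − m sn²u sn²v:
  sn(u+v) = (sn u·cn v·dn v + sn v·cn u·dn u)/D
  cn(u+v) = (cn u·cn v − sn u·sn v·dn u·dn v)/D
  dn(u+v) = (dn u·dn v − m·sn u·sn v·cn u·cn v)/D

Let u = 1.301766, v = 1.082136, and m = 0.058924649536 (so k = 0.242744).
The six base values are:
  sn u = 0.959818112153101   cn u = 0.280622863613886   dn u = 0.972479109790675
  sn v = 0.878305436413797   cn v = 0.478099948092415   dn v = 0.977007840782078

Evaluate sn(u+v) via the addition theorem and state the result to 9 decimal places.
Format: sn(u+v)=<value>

sn(u+v)=0.718098744

m = k² = 0.058924649536
D = 1 − m·sn²u·sn²v = 0.958123918927722
sn(u+v) = (sn u·cn v·dn v + sn v·cn u·dn u)/D = 0.6880275825824225/0.958123918927722 = 0.718098743795504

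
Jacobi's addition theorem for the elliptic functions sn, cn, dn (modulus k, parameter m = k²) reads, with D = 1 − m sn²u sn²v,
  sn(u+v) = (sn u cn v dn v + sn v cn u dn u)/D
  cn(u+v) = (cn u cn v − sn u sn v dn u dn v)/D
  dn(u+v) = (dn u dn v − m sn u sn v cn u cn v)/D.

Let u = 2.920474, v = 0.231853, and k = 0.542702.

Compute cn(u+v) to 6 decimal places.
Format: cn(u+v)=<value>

cn(u+v)=-0.964267

sn u = 0.4751004942508245, cn u = -0.8799315429978756, dn u = 0.9661881657947904
sn v = 0.2291926769211895, cn v = 0.9733810748343627, dn v = 0.992234240828886
m = k² = 0.294525460804
D = 1 − m·sn²u·sn²v = 0.9965078307587606
cn(u+v) = (cn u·cn v − sn u·sn v·dn u·dn v)/D = -0.9608994912121507/0.9965078307587606 = -0.9642668743310356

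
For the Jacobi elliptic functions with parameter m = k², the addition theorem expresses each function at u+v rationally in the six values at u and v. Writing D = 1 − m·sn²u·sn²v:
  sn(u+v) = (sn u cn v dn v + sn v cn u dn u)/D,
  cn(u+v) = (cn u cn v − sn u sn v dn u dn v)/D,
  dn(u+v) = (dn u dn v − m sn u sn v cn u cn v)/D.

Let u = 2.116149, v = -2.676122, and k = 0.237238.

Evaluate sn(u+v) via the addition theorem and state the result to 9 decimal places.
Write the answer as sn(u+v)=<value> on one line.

sn u = 0.873309844694659, cn u = -0.487165182622271, dn u = 0.9783023573856359
sn v = -0.4881273669062228, cn v = -0.8727724065741296, dn v = 0.9932722755397305
m = k² = 0.056281868644
D = 1 − m·sn²u·sn²v = 0.9897724518143963
sn(u+v) = (sn u·cn v·dn v + sn v·cn u·dn u)/D = -0.5244338707618534/0.9897724518143963 = -0.5298529675184333

sn(u+v)=-0.529852968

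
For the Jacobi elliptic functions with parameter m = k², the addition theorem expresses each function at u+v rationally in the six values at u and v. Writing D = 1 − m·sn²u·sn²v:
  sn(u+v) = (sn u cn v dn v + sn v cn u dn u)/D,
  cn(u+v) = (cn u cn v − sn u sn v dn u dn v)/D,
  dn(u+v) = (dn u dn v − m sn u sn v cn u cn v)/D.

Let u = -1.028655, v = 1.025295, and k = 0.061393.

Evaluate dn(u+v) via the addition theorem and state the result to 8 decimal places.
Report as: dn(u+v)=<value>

sn u = -0.8563204325485744, cn u = 0.5164448826349454, dn u = 0.9986171320237328
sn v = 0.8545827553373284, cn v = 0.5193152359406181, dn v = 0.9986227425296517
m = k² = 0.003769100449
D = 1 − m·sn²u·sn²v = 0.9979815473066954
dn(u+v) = (dn u·dn v − m·sn u·sn v·cn u·cn v)/D = 0.9979815260739014/0.9979815473066954 = 0.9999999787242619

dn(u+v)=0.99999998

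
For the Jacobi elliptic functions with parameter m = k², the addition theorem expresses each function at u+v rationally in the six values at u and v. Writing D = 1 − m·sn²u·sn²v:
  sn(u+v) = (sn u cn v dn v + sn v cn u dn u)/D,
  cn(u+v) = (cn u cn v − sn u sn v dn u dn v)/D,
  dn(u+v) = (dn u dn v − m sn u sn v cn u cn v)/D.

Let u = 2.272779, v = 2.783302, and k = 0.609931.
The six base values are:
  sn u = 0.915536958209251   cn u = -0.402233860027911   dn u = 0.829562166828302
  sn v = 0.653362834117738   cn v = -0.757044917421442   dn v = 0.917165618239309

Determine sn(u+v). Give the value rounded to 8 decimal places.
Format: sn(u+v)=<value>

m = k² = 0.372015824761
D = 1 − m·sn²u·sn²v = 0.8668865228405664
sn(u+v) = (sn u·cn v·dn v + sn v·cn u·dn u)/D = -0.853702674339758/0.8668865228405664 = -0.9847917251526667

sn(u+v)=-0.98479173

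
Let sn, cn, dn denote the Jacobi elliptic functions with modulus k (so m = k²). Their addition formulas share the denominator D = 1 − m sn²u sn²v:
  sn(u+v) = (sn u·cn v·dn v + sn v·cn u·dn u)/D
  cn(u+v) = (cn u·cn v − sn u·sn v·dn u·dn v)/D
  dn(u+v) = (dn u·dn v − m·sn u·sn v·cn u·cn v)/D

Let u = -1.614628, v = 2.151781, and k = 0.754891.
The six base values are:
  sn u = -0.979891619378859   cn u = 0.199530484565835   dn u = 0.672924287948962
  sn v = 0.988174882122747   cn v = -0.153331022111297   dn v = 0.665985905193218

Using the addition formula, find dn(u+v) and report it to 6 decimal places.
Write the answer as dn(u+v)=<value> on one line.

m = k² = 0.569860421881
D = 1 − m·sn²u·sn²v = 0.4656913524042941
dn(u+v) = (dn u·dn v − m·sn u·sn v·cn u·cn v)/D = 0.4312762565831331/0.4656913524042941 = 0.9260989158517094

dn(u+v)=0.926099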